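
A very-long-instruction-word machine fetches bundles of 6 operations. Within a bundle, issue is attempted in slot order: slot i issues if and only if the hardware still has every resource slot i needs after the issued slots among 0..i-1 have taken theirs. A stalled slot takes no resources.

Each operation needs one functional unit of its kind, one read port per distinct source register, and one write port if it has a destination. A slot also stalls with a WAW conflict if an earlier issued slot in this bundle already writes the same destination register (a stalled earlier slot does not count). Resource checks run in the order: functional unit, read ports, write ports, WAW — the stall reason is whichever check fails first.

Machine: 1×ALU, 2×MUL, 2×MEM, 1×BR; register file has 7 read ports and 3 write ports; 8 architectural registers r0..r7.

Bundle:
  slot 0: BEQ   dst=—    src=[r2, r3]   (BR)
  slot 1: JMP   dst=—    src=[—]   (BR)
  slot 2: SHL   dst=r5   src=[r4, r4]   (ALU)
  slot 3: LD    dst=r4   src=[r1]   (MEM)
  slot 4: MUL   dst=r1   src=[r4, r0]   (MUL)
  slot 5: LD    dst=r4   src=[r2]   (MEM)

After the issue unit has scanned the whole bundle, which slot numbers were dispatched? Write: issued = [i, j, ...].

issued = [0, 2, 3, 4]

[0] BR needs rd=2 wr=0: ok; after: ALU=1 MUL=2 MEM=2 BR=0, R=5, W=3
[1] BR needs rd=0 wr=0: FU; after: ALU=1 MUL=2 MEM=2 BR=0, R=5, W=3
[2] ALU needs rd=1 wr=1: ok; after: ALU=0 MUL=2 MEM=2 BR=0, R=4, W=2
[3] MEM needs rd=1 wr=1: ok; after: ALU=0 MUL=2 MEM=1 BR=0, R=3, W=1
[4] MUL needs rd=2 wr=1: ok; after: ALU=0 MUL=1 MEM=1 BR=0, R=1, W=0
[5] MEM needs rd=1 wr=1: WR_PORT; after: ALU=0 MUL=1 MEM=1 BR=0, R=1, W=0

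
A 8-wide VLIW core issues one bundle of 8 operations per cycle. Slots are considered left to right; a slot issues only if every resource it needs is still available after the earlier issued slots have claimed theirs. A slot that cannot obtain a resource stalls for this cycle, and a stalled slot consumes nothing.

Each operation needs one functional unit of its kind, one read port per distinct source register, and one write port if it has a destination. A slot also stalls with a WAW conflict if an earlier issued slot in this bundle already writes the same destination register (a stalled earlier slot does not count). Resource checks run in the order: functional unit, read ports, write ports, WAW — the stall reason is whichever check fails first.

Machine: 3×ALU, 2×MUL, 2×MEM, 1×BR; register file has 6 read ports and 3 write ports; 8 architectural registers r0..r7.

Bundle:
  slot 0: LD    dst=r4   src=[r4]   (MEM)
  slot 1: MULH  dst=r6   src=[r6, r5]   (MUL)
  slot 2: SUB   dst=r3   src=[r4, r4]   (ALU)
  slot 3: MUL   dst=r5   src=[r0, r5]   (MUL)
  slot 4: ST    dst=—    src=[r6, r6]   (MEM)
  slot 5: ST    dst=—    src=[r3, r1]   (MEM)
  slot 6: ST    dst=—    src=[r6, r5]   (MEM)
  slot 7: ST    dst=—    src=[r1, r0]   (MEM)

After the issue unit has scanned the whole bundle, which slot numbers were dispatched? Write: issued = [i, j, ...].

#0 MEM src=r4 dispatched  <A:3 Mu:2 Ld:1 B:1 rd:5 wr:2>
#1 MUL src=r6,r5 dispatched  <A:3 Mu:1 Ld:1 B:1 rd:3 wr:1>
#2 ALU src=r4,r4 dispatched  <A:2 Mu:1 Ld:1 B:1 rd:2 wr:0>
#3 MUL src=r0,r5 held:WR_PORT  <A:2 Mu:1 Ld:1 B:1 rd:2 wr:0>
#4 MEM src=r6,r6 dispatched  <A:2 Mu:1 Ld:0 B:1 rd:1 wr:0>
#5 MEM src=r3,r1 held:FU  <A:2 Mu:1 Ld:0 B:1 rd:1 wr:0>
#6 MEM src=r6,r5 held:FU  <A:2 Mu:1 Ld:0 B:1 rd:1 wr:0>
#7 MEM src=r1,r0 held:FU  <A:2 Mu:1 Ld:0 B:1 rd:1 wr:0>

issued = [0, 1, 2, 4]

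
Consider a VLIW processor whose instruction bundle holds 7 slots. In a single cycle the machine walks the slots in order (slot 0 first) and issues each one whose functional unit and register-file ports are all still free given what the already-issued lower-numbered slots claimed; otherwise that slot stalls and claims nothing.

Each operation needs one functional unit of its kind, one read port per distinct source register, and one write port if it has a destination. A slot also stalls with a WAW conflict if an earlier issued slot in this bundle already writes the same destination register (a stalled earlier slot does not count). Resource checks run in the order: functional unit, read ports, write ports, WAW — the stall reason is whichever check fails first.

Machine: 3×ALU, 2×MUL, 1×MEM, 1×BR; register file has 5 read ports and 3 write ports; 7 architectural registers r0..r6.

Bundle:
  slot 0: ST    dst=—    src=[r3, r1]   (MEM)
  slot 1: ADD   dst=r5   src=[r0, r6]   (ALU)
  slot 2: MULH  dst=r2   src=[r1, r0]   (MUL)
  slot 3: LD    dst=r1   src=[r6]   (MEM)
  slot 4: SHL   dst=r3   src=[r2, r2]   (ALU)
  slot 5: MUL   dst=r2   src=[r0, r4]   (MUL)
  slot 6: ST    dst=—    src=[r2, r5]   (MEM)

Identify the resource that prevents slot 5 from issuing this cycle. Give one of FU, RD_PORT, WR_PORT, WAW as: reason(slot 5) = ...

[0] MEM needs rd=2 wr=0: ok; after: ALU=3 MUL=2 MEM=0 BR=1, R=3, W=3
[1] ALU needs rd=2 wr=1: ok; after: ALU=2 MUL=2 MEM=0 BR=1, R=1, W=2
[2] MUL needs rd=2 wr=1: RD_PORT; after: ALU=2 MUL=2 MEM=0 BR=1, R=1, W=2
[3] MEM needs rd=1 wr=1: FU; after: ALU=2 MUL=2 MEM=0 BR=1, R=1, W=2
[4] ALU needs rd=1 wr=1: ok; after: ALU=1 MUL=2 MEM=0 BR=1, R=0, W=1
[5] MUL needs rd=2 wr=1: RD_PORT; after: ALU=1 MUL=2 MEM=0 BR=1, R=0, W=1
[6] MEM needs rd=2 wr=0: FU; after: ALU=1 MUL=2 MEM=0 BR=1, R=0, W=1

reason(slot 5) = RD_PORT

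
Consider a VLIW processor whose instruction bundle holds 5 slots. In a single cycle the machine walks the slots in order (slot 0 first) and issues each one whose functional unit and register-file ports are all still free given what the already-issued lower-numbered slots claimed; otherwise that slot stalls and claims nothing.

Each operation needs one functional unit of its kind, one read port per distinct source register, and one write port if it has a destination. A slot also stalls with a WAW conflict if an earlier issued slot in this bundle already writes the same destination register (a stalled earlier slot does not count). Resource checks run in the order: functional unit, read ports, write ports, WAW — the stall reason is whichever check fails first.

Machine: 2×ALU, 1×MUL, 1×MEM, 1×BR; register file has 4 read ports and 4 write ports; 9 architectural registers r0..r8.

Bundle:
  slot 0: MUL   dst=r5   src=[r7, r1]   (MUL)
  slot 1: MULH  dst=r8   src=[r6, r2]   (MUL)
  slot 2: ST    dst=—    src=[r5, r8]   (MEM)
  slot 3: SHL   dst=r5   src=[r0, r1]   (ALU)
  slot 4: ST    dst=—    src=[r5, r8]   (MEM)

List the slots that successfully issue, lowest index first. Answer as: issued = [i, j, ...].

#0 MUL src=r7,r1 dispatched  <A:2 Mu:0 Ld:1 B:1 rd:2 wr:3>
#1 MUL src=r6,r2 held:FU  <A:2 Mu:0 Ld:1 B:1 rd:2 wr:3>
#2 MEM src=r5,r8 dispatched  <A:2 Mu:0 Ld:0 B:1 rd:0 wr:3>
#3 ALU src=r0,r1 held:RD_PORT  <A:2 Mu:0 Ld:0 B:1 rd:0 wr:3>
#4 MEM src=r5,r8 held:FU  <A:2 Mu:0 Ld:0 B:1 rd:0 wr:3>

issued = [0, 2]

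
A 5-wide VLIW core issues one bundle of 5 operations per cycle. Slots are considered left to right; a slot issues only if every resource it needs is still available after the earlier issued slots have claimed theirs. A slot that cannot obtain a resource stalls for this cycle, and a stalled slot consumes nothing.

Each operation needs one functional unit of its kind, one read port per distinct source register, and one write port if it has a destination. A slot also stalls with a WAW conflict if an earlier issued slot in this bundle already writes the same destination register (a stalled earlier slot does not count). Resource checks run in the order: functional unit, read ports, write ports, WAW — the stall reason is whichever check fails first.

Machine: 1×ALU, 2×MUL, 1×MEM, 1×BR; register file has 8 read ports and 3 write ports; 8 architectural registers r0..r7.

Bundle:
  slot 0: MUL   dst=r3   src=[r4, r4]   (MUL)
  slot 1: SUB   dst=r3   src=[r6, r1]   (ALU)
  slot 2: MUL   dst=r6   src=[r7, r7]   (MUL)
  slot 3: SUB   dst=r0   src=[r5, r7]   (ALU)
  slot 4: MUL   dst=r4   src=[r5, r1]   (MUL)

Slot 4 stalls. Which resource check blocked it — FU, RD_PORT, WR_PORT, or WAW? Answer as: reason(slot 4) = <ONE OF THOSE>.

reason(slot 4) = FU

(0) want 1×MUL +1rd +1wr — yes → AL1|MU1|ME1|BR1|rd7|wr2
(1) want 1×ALU +2rd +1wr — WAW → AL1|MU1|ME1|BR1|rd7|wr2
(2) want 1×MUL +1rd +1wr — yes → AL1|MU0|ME1|BR1|rd6|wr1
(3) want 1×ALU +2rd +1wr — yes → AL0|MU0|ME1|BR1|rd4|wr0
(4) want 1×MUL +2rd +1wr — FU → AL0|MU0|ME1|BR1|rd4|wr0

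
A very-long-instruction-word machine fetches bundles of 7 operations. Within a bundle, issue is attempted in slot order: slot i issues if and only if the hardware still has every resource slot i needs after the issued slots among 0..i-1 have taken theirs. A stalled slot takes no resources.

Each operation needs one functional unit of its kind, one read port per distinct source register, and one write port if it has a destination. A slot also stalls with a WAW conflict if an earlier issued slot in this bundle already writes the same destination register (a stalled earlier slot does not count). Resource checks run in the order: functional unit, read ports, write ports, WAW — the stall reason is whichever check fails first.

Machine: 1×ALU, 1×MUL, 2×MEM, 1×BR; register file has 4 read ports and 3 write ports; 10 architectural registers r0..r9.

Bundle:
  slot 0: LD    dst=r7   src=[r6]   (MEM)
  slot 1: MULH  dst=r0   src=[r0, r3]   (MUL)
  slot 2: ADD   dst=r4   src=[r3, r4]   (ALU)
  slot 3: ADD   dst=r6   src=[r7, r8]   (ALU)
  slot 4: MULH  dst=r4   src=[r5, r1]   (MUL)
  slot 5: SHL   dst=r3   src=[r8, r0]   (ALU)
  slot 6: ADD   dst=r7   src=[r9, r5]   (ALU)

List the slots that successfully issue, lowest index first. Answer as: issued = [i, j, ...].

(0) want 1×MEM +1rd +1wr — yes → AL1|MU1|ME1|BR1|rd3|wr2
(1) want 1×MUL +2rd +1wr — yes → AL1|MU0|ME1|BR1|rd1|wr1
(2) want 1×ALU +2rd +1wr — RD_PORT → AL1|MU0|ME1|BR1|rd1|wr1
(3) want 1×ALU +2rd +1wr — RD_PORT → AL1|MU0|ME1|BR1|rd1|wr1
(4) want 1×MUL +2rd +1wr — FU → AL1|MU0|ME1|BR1|rd1|wr1
(5) want 1×ALU +2rd +1wr — RD_PORT → AL1|MU0|ME1|BR1|rd1|wr1
(6) want 1×ALU +2rd +1wr — RD_PORT → AL1|MU0|ME1|BR1|rd1|wr1

issued = [0, 1]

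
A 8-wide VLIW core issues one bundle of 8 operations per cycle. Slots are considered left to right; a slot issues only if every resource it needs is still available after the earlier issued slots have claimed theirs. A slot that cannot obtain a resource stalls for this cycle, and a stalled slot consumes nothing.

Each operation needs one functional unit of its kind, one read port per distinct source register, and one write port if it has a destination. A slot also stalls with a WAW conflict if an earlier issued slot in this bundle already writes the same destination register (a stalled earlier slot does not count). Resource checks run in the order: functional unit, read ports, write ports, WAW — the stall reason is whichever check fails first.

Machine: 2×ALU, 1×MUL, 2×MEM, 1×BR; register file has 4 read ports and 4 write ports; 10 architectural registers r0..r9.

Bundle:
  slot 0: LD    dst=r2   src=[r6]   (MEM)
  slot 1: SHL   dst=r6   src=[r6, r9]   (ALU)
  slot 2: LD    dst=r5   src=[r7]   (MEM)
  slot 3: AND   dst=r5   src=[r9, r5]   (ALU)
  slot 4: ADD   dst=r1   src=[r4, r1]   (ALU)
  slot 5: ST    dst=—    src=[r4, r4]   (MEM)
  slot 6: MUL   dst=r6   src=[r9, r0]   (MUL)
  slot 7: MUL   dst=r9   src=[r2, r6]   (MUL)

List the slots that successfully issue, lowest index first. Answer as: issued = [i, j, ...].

issued = [0, 1, 2]

  0. MEM→r2 ⇒ go  {2A/1Mu/1Ld/1B | 3r 3w}
  1. ALU→r6 ⇒ go  {1A/1Mu/1Ld/1B | 1r 2w}
  2. MEM→r5 ⇒ go  {1A/1Mu/0Ld/1B | 0r 1w}
  3. ALU→r5 ⇒ no(RD_PORT)  {1A/1Mu/0Ld/1B | 0r 1w}
  4. ALU→r1 ⇒ no(RD_PORT)  {1A/1Mu/0Ld/1B | 0r 1w}
  5. MEM ⇒ no(FU)  {1A/1Mu/0Ld/1B | 0r 1w}
  6. MUL→r6 ⇒ no(RD_PORT)  {1A/1Mu/0Ld/1B | 0r 1w}
  7. MUL→r9 ⇒ no(RD_PORT)  {1A/1Mu/0Ld/1B | 0r 1w}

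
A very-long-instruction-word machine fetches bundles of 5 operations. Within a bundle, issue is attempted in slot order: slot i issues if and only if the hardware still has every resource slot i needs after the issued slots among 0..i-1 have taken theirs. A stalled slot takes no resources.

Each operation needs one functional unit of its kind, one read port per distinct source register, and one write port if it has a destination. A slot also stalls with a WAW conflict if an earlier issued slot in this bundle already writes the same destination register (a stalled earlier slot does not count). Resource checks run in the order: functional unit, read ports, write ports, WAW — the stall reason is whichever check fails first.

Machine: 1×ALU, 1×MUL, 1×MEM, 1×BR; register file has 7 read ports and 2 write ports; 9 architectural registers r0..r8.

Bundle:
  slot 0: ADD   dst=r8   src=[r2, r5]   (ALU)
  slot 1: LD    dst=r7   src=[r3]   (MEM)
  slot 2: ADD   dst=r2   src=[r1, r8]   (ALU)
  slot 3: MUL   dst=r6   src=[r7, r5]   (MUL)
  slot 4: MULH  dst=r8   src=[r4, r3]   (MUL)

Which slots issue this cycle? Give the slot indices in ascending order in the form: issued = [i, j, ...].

issued = [0, 1]

  0. ALU→r8 ⇒ go  {0A/1Mu/1Ld/1B | 5r 1w}
  1. MEM→r7 ⇒ go  {0A/1Mu/0Ld/1B | 4r 0w}
  2. ALU→r2 ⇒ no(FU)  {0A/1Mu/0Ld/1B | 4r 0w}
  3. MUL→r6 ⇒ no(WR_PORT)  {0A/1Mu/0Ld/1B | 4r 0w}
  4. MUL→r8 ⇒ no(WR_PORT)  {0A/1Mu/0Ld/1B | 4r 0w}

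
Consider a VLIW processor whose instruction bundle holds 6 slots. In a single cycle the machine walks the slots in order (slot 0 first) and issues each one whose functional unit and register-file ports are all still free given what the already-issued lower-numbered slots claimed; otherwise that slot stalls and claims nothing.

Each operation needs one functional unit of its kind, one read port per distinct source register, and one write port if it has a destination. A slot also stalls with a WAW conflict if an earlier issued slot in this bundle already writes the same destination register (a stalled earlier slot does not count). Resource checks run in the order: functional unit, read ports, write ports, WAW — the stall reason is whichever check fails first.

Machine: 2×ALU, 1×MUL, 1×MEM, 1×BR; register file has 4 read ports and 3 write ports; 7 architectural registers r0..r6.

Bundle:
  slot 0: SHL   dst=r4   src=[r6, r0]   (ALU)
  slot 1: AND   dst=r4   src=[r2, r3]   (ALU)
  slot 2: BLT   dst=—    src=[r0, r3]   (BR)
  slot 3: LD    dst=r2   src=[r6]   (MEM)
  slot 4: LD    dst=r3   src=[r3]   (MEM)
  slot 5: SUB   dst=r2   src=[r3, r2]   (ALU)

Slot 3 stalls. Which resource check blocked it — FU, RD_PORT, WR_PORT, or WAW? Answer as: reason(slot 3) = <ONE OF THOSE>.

#0 ALU src=r6,r0 dispatched  <A:1 Mu:1 Ld:1 B:1 rd:2 wr:2>
#1 ALU src=r2,r3 held:WAW  <A:1 Mu:1 Ld:1 B:1 rd:2 wr:2>
#2 BR src=r0,r3 dispatched  <A:1 Mu:1 Ld:1 B:0 rd:0 wr:2>
#3 MEM src=r6 held:RD_PORT  <A:1 Mu:1 Ld:1 B:0 rd:0 wr:2>
#4 MEM src=r3 held:RD_PORT  <A:1 Mu:1 Ld:1 B:0 rd:0 wr:2>
#5 ALU src=r3,r2 held:RD_PORT  <A:1 Mu:1 Ld:1 B:0 rd:0 wr:2>

reason(slot 3) = RD_PORT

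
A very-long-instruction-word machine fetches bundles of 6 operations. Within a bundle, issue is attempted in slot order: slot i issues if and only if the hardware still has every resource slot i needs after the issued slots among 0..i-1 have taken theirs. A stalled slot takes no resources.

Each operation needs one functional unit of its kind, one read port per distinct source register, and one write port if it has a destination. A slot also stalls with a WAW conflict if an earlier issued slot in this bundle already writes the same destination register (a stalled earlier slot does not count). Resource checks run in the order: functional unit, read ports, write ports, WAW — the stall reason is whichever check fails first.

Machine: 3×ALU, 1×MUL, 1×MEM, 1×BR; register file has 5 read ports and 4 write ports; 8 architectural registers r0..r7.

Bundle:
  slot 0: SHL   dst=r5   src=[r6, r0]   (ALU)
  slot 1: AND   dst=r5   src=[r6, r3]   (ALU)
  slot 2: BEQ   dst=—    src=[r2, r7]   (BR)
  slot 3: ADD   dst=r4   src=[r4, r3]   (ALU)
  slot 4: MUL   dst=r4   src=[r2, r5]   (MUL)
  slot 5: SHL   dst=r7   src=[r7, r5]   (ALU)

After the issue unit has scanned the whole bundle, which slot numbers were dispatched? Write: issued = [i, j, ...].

issued = [0, 2]

(0) want 1×ALU +2rd +1wr — yes → AL2|MU1|ME1|BR1|rd3|wr3
(1) want 1×ALU +2rd +1wr — WAW → AL2|MU1|ME1|BR1|rd3|wr3
(2) want 1×BR +2rd +0wr — yes → AL2|MU1|ME1|BR0|rd1|wr3
(3) want 1×ALU +2rd +1wr — RD_PORT → AL2|MU1|ME1|BR0|rd1|wr3
(4) want 1×MUL +2rd +1wr — RD_PORT → AL2|MU1|ME1|BR0|rd1|wr3
(5) want 1×ALU +2rd +1wr — RD_PORT → AL2|MU1|ME1|BR0|rd1|wr3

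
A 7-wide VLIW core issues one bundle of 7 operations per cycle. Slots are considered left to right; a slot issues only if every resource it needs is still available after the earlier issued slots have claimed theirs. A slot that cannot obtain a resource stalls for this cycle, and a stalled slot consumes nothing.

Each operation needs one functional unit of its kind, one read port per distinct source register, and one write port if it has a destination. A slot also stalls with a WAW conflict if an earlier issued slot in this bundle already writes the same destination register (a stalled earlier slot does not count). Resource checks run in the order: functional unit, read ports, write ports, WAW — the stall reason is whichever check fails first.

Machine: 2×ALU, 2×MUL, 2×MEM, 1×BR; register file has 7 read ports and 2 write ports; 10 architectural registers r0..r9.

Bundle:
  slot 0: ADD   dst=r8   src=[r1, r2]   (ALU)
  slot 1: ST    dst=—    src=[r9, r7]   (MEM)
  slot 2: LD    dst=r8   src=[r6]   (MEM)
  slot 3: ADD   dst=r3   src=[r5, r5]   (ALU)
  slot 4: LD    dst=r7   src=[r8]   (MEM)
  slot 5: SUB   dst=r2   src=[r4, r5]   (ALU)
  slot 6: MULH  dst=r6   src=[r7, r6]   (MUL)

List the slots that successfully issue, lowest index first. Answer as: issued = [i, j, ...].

slot 0 (ALU): ISSUE — free A1,Mu2,Ld2,B1 rp5 wp1
slot 1 (MEM): ISSUE — free A1,Mu2,Ld1,B1 rp3 wp1
slot 2 (MEM): stall WAW — free A1,Mu2,Ld1,B1 rp3 wp1
slot 3 (ALU): ISSUE — free A0,Mu2,Ld1,B1 rp2 wp0
slot 4 (MEM): stall WR_PORT — free A0,Mu2,Ld1,B1 rp2 wp0
slot 5 (ALU): stall FU — free A0,Mu2,Ld1,B1 rp2 wp0
slot 6 (MUL): stall WR_PORT — free A0,Mu2,Ld1,B1 rp2 wp0

issued = [0, 1, 3]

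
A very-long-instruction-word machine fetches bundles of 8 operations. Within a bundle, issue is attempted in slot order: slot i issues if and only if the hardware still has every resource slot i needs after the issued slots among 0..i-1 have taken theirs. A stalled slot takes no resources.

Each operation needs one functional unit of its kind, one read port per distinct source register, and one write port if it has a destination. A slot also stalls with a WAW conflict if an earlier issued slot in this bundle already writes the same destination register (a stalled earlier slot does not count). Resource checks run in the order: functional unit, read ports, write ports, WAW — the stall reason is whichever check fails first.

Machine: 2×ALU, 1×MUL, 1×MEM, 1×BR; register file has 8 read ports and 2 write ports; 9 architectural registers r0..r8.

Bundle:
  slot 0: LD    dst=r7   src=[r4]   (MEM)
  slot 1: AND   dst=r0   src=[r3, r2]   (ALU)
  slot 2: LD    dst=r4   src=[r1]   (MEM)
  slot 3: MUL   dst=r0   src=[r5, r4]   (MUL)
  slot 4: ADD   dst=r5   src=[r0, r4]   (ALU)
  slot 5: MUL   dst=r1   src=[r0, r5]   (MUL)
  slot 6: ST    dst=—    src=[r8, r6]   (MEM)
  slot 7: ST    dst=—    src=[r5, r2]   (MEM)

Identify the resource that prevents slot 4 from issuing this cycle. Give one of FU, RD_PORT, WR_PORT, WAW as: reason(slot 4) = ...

#0 MEM src=r4 dispatched  <A:2 Mu:1 Ld:0 B:1 rd:7 wr:1>
#1 ALU src=r3,r2 dispatched  <A:1 Mu:1 Ld:0 B:1 rd:5 wr:0>
#2 MEM src=r1 held:FU  <A:1 Mu:1 Ld:0 B:1 rd:5 wr:0>
#3 MUL src=r5,r4 held:WR_PORT  <A:1 Mu:1 Ld:0 B:1 rd:5 wr:0>
#4 ALU src=r0,r4 held:WR_PORT  <A:1 Mu:1 Ld:0 B:1 rd:5 wr:0>
#5 MUL src=r0,r5 held:WR_PORT  <A:1 Mu:1 Ld:0 B:1 rd:5 wr:0>
#6 MEM src=r8,r6 held:FU  <A:1 Mu:1 Ld:0 B:1 rd:5 wr:0>
#7 MEM src=r5,r2 held:FU  <A:1 Mu:1 Ld:0 B:1 rd:5 wr:0>

reason(slot 4) = WR_PORT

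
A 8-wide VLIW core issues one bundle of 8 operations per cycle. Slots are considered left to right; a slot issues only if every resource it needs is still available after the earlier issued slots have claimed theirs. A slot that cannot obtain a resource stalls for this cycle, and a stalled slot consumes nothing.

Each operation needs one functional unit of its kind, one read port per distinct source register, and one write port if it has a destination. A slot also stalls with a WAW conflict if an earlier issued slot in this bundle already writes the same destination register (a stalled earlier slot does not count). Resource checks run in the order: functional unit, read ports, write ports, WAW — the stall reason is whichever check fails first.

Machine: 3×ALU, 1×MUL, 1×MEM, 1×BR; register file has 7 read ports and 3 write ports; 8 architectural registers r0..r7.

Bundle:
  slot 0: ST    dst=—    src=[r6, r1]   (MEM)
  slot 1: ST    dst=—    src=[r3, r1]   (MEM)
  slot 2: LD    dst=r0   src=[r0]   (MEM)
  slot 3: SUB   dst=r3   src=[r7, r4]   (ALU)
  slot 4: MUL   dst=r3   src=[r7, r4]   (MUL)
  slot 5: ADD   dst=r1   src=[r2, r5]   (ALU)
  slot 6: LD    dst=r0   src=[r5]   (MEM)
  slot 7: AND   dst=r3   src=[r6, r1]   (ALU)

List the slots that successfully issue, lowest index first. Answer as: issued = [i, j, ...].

slot 0 (MEM): ISSUE — free A3,Mu1,Ld0,B1 rp5 wp3
slot 1 (MEM): stall FU — free A3,Mu1,Ld0,B1 rp5 wp3
slot 2 (MEM): stall FU — free A3,Mu1,Ld0,B1 rp5 wp3
slot 3 (ALU): ISSUE — free A2,Mu1,Ld0,B1 rp3 wp2
slot 4 (MUL): stall WAW — free A2,Mu1,Ld0,B1 rp3 wp2
slot 5 (ALU): ISSUE — free A1,Mu1,Ld0,B1 rp1 wp1
slot 6 (MEM): stall FU — free A1,Mu1,Ld0,B1 rp1 wp1
slot 7 (ALU): stall RD_PORT — free A1,Mu1,Ld0,B1 rp1 wp1

issued = [0, 3, 5]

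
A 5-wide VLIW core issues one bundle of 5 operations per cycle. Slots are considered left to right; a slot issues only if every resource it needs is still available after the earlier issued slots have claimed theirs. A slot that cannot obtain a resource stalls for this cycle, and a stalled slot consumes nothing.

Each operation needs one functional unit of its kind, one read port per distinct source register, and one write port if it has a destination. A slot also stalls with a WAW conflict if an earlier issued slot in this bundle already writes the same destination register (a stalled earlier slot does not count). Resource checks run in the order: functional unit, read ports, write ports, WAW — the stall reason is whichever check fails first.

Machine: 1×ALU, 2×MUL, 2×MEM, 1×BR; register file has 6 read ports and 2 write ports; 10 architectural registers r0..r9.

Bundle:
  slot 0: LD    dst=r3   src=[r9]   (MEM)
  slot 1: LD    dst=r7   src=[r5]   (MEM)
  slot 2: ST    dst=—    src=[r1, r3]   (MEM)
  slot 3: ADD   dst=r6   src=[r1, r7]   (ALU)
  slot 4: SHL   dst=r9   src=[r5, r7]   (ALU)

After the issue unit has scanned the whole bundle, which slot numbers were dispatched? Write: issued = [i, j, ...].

#0 MEM src=r9 dispatched  <A:1 Mu:2 Ld:1 B:1 rd:5 wr:1>
#1 MEM src=r5 dispatched  <A:1 Mu:2 Ld:0 B:1 rd:4 wr:0>
#2 MEM src=r1,r3 held:FU  <A:1 Mu:2 Ld:0 B:1 rd:4 wr:0>
#3 ALU src=r1,r7 held:WR_PORT  <A:1 Mu:2 Ld:0 B:1 rd:4 wr:0>
#4 ALU src=r5,r7 held:WR_PORT  <A:1 Mu:2 Ld:0 B:1 rd:4 wr:0>

issued = [0, 1]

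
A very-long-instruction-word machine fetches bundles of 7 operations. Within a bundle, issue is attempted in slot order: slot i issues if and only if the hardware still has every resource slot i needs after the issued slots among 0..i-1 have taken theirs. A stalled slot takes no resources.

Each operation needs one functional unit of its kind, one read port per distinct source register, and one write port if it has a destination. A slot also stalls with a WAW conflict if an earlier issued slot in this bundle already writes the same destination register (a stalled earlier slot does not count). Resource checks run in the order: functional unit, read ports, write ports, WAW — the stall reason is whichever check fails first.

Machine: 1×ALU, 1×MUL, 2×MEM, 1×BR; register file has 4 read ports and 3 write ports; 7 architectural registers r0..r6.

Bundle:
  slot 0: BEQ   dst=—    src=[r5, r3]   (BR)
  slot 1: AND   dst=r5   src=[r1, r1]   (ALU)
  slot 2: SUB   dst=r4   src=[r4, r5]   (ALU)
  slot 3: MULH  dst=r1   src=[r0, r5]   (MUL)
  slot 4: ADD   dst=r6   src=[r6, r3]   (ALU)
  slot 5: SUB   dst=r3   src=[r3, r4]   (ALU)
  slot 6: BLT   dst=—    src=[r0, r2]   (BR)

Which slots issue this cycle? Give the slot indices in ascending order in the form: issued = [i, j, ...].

issued = [0, 1]

[0] BR needs rd=2 wr=0: ok; after: ALU=1 MUL=1 MEM=2 BR=0, R=2, W=3
[1] ALU needs rd=1 wr=1: ok; after: ALU=0 MUL=1 MEM=2 BR=0, R=1, W=2
[2] ALU needs rd=2 wr=1: FU; after: ALU=0 MUL=1 MEM=2 BR=0, R=1, W=2
[3] MUL needs rd=2 wr=1: RD_PORT; after: ALU=0 MUL=1 MEM=2 BR=0, R=1, W=2
[4] ALU needs rd=2 wr=1: FU; after: ALU=0 MUL=1 MEM=2 BR=0, R=1, W=2
[5] ALU needs rd=2 wr=1: FU; after: ALU=0 MUL=1 MEM=2 BR=0, R=1, W=2
[6] BR needs rd=2 wr=0: FU; after: ALU=0 MUL=1 MEM=2 BR=0, R=1, W=2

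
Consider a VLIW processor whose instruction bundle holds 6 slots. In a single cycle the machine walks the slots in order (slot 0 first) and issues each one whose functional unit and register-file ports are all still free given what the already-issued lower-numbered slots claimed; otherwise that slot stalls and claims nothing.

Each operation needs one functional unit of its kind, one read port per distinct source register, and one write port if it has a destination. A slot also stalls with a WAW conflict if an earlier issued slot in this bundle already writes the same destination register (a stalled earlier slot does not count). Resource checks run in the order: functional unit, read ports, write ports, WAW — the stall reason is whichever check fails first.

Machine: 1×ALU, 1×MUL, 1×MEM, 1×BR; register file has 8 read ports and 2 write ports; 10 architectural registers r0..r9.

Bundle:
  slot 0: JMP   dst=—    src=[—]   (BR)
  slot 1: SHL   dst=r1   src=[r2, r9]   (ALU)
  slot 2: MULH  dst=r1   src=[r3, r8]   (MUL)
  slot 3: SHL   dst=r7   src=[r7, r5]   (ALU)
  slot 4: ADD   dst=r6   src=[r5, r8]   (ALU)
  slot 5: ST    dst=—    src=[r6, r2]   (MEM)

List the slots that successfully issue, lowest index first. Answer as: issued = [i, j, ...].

issued = [0, 1, 5]

  0. BR ⇒ go  {1A/1Mu/1Ld/0B | 8r 2w}
  1. ALU→r1 ⇒ go  {0A/1Mu/1Ld/0B | 6r 1w}
  2. MUL→r1 ⇒ no(WAW)  {0A/1Mu/1Ld/0B | 6r 1w}
  3. ALU→r7 ⇒ no(FU)  {0A/1Mu/1Ld/0B | 6r 1w}
  4. ALU→r6 ⇒ no(FU)  {0A/1Mu/1Ld/0B | 6r 1w}
  5. MEM ⇒ go  {0A/1Mu/0Ld/0B | 4r 1w}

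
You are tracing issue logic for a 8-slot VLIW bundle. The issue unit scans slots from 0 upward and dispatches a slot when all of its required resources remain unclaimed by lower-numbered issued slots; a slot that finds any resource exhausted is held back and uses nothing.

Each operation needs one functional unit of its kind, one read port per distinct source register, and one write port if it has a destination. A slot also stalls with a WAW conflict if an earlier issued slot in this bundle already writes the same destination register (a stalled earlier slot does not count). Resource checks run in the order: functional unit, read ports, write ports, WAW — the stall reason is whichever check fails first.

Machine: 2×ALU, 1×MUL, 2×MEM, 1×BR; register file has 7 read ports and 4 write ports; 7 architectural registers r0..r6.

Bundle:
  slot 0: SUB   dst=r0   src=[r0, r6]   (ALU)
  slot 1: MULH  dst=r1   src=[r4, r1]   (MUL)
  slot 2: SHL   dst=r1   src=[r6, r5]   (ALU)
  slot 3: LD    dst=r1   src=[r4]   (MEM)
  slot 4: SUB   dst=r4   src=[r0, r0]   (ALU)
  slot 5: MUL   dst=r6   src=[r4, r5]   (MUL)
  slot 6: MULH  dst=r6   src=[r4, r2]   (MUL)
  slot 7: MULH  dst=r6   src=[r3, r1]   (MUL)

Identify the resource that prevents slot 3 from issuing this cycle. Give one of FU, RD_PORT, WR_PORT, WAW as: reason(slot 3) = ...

reason(slot 3) = WAW

slot 0 (ALU): ISSUE — free A1,Mu1,Ld2,B1 rp5 wp3
slot 1 (MUL): ISSUE — free A1,Mu0,Ld2,B1 rp3 wp2
slot 2 (ALU): stall WAW — free A1,Mu0,Ld2,B1 rp3 wp2
slot 3 (MEM): stall WAW — free A1,Mu0,Ld2,B1 rp3 wp2
slot 4 (ALU): ISSUE — free A0,Mu0,Ld2,B1 rp2 wp1
slot 5 (MUL): stall FU — free A0,Mu0,Ld2,B1 rp2 wp1
slot 6 (MUL): stall FU — free A0,Mu0,Ld2,B1 rp2 wp1
slot 7 (MUL): stall FU — free A0,Mu0,Ld2,B1 rp2 wp1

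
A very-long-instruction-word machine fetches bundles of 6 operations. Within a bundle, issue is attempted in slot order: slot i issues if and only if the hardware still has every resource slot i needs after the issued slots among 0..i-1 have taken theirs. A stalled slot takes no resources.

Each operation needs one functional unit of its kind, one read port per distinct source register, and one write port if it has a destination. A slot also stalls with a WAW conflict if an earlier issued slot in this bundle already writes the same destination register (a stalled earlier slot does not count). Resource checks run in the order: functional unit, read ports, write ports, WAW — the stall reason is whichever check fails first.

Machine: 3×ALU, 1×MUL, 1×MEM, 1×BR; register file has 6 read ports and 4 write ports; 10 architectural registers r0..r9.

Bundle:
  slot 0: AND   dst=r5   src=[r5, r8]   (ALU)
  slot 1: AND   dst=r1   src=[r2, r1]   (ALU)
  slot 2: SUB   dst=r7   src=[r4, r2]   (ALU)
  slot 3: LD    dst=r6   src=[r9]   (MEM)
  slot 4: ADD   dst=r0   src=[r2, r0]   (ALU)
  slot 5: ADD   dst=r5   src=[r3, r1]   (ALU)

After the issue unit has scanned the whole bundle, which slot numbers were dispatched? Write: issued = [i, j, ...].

slot 0 (ALU): ISSUE — free A2,Mu1,Ld1,B1 rp4 wp3
slot 1 (ALU): ISSUE — free A1,Mu1,Ld1,B1 rp2 wp2
slot 2 (ALU): ISSUE — free A0,Mu1,Ld1,B1 rp0 wp1
slot 3 (MEM): stall RD_PORT — free A0,Mu1,Ld1,B1 rp0 wp1
slot 4 (ALU): stall FU — free A0,Mu1,Ld1,B1 rp0 wp1
slot 5 (ALU): stall FU — free A0,Mu1,Ld1,B1 rp0 wp1

issued = [0, 1, 2]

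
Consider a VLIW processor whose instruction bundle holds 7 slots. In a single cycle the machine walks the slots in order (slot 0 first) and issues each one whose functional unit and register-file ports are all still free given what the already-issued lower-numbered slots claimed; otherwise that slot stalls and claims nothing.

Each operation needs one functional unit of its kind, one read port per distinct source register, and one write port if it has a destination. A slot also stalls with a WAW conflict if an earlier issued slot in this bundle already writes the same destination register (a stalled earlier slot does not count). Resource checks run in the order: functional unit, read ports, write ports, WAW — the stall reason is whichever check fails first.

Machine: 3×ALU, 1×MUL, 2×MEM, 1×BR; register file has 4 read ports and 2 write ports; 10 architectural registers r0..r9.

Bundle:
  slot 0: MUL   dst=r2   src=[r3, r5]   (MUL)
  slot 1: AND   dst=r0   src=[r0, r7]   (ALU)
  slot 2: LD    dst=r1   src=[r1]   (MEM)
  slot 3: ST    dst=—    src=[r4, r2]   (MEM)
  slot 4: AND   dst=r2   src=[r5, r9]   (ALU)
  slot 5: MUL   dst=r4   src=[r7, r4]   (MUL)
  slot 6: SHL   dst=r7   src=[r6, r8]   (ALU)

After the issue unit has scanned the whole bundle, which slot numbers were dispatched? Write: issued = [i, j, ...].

issued = [0, 1]

#0 MUL src=r3,r5 dispatched  <A:3 Mu:0 Ld:2 B:1 rd:2 wr:1>
#1 ALU src=r0,r7 dispatched  <A:2 Mu:0 Ld:2 B:1 rd:0 wr:0>
#2 MEM src=r1 held:RD_PORT  <A:2 Mu:0 Ld:2 B:1 rd:0 wr:0>
#3 MEM src=r4,r2 held:RD_PORT  <A:2 Mu:0 Ld:2 B:1 rd:0 wr:0>
#4 ALU src=r5,r9 held:RD_PORT  <A:2 Mu:0 Ld:2 B:1 rd:0 wr:0>
#5 MUL src=r7,r4 held:FU  <A:2 Mu:0 Ld:2 B:1 rd:0 wr:0>
#6 ALU src=r6,r8 held:RD_PORT  <A:2 Mu:0 Ld:2 B:1 rd:0 wr:0>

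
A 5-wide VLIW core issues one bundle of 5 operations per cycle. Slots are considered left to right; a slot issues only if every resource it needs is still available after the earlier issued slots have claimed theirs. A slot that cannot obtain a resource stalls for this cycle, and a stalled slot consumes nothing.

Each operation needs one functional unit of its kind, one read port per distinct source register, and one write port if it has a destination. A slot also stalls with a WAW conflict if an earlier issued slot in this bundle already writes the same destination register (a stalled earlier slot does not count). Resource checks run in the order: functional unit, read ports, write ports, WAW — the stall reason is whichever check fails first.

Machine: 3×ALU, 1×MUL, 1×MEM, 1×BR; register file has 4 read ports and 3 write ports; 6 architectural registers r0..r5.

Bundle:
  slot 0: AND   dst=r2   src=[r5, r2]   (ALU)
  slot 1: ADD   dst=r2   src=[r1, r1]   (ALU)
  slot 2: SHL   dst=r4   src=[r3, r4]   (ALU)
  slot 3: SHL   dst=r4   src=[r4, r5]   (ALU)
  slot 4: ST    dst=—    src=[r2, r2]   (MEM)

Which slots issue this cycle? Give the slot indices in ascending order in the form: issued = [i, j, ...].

slot 0 (ALU): ISSUE — free A2,Mu1,Ld1,B1 rp2 wp2
slot 1 (ALU): stall WAW — free A2,Mu1,Ld1,B1 rp2 wp2
slot 2 (ALU): ISSUE — free A1,Mu1,Ld1,B1 rp0 wp1
slot 3 (ALU): stall RD_PORT — free A1,Mu1,Ld1,B1 rp0 wp1
slot 4 (MEM): stall RD_PORT — free A1,Mu1,Ld1,B1 rp0 wp1

issued = [0, 2]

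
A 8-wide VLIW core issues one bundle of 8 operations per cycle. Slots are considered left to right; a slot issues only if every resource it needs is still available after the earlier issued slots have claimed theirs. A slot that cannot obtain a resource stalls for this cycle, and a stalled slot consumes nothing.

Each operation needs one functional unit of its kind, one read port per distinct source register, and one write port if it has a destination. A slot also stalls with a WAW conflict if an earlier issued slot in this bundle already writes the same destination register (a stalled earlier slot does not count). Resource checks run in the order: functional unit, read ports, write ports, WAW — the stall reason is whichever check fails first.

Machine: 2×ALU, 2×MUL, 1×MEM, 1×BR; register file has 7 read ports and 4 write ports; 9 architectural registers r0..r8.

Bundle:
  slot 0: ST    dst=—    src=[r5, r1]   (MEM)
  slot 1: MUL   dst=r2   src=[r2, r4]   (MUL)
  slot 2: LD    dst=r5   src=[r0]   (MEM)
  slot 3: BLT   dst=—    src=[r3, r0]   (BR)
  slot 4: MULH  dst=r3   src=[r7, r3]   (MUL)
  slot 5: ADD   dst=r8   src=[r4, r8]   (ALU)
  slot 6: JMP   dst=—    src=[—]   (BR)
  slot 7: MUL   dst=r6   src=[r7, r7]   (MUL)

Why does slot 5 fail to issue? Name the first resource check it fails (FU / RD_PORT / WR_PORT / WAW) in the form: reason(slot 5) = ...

reason(slot 5) = RD_PORT

[0] MEM needs rd=2 wr=0: ok; after: ALU=2 MUL=2 MEM=0 BR=1, R=5, W=4
[1] MUL needs rd=2 wr=1: ok; after: ALU=2 MUL=1 MEM=0 BR=1, R=3, W=3
[2] MEM needs rd=1 wr=1: FU; after: ALU=2 MUL=1 MEM=0 BR=1, R=3, W=3
[3] BR needs rd=2 wr=0: ok; after: ALU=2 MUL=1 MEM=0 BR=0, R=1, W=3
[4] MUL needs rd=2 wr=1: RD_PORT; after: ALU=2 MUL=1 MEM=0 BR=0, R=1, W=3
[5] ALU needs rd=2 wr=1: RD_PORT; after: ALU=2 MUL=1 MEM=0 BR=0, R=1, W=3
[6] BR needs rd=0 wr=0: FU; after: ALU=2 MUL=1 MEM=0 BR=0, R=1, W=3
[7] MUL needs rd=1 wr=1: ok; after: ALU=2 MUL=0 MEM=0 BR=0, R=0, W=2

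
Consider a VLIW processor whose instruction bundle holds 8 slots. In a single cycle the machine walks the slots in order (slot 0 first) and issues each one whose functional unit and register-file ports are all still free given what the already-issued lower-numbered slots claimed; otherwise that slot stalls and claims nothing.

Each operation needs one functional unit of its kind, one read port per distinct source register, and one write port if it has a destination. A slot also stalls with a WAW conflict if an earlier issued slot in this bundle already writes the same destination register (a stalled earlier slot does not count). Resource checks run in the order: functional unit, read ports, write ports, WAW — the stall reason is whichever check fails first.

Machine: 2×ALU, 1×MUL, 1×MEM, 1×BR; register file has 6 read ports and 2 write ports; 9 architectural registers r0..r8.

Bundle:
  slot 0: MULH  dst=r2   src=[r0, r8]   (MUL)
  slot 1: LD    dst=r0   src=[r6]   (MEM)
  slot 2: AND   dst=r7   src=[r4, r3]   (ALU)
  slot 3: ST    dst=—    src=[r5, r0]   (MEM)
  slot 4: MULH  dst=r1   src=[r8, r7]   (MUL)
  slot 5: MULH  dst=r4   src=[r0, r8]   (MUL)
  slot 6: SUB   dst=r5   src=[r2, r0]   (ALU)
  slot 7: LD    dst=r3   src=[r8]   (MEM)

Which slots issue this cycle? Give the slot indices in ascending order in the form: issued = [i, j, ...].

issued = [0, 1]

slot 0 (MUL): ISSUE — free A2,Mu0,Ld1,B1 rp4 wp1
slot 1 (MEM): ISSUE — free A2,Mu0,Ld0,B1 rp3 wp0
slot 2 (ALU): stall WR_PORT — free A2,Mu0,Ld0,B1 rp3 wp0
slot 3 (MEM): stall FU — free A2,Mu0,Ld0,B1 rp3 wp0
slot 4 (MUL): stall FU — free A2,Mu0,Ld0,B1 rp3 wp0
slot 5 (MUL): stall FU — free A2,Mu0,Ld0,B1 rp3 wp0
slot 6 (ALU): stall WR_PORT — free A2,Mu0,Ld0,B1 rp3 wp0
slot 7 (MEM): stall FU — free A2,Mu0,Ld0,B1 rp3 wp0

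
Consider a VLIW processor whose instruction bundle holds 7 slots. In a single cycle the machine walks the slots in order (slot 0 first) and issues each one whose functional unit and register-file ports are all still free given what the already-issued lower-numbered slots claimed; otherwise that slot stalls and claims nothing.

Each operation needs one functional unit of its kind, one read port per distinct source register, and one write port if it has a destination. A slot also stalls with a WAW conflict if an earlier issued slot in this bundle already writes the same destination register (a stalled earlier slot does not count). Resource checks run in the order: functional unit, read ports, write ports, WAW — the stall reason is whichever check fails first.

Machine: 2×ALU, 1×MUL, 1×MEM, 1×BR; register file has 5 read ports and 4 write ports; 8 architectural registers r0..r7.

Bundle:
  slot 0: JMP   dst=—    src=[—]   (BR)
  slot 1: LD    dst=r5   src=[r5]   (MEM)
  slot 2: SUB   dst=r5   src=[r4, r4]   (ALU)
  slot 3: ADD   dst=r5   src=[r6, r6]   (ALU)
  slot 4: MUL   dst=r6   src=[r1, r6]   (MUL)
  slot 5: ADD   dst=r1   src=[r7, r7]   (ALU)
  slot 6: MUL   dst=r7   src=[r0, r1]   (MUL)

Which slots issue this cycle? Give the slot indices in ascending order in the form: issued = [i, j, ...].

issued = [0, 1, 4, 5]

(0) want 1×BR +0rd +0wr — yes → AL2|MU1|ME1|BR0|rd5|wr4
(1) want 1×MEM +1rd +1wr — yes → AL2|MU1|ME0|BR0|rd4|wr3
(2) want 1×ALU +1rd +1wr — WAW → AL2|MU1|ME0|BR0|rd4|wr3
(3) want 1×ALU +1rd +1wr — WAW → AL2|MU1|ME0|BR0|rd4|wr3
(4) want 1×MUL +2rd +1wr — yes → AL2|MU0|ME0|BR0|rd2|wr2
(5) want 1×ALU +1rd +1wr — yes → AL1|MU0|ME0|BR0|rd1|wr1
(6) want 1×MUL +2rd +1wr — FU → AL1|MU0|ME0|BR0|rd1|wr1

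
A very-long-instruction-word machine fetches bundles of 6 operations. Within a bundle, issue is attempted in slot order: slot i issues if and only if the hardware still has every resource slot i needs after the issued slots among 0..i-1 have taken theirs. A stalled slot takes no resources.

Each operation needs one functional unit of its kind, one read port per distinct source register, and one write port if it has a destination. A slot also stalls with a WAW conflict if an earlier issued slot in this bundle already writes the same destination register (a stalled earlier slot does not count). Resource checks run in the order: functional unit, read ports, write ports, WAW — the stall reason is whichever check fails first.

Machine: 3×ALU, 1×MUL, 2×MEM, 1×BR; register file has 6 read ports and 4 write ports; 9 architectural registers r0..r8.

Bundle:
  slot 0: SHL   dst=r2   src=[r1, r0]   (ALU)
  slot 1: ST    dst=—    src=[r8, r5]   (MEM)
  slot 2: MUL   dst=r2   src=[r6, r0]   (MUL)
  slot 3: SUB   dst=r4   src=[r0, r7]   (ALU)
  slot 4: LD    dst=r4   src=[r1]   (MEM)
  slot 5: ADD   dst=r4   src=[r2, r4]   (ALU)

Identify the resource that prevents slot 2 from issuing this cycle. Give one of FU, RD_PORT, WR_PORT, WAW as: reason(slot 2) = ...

slot 0 (ALU): ISSUE — free A2,Mu1,Ld2,B1 rp4 wp3
slot 1 (MEM): ISSUE — free A2,Mu1,Ld1,B1 rp2 wp3
slot 2 (MUL): stall WAW — free A2,Mu1,Ld1,B1 rp2 wp3
slot 3 (ALU): ISSUE — free A1,Mu1,Ld1,B1 rp0 wp2
slot 4 (MEM): stall RD_PORT — free A1,Mu1,Ld1,B1 rp0 wp2
slot 5 (ALU): stall RD_PORT — free A1,Mu1,Ld1,B1 rp0 wp2

reason(slot 2) = WAW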